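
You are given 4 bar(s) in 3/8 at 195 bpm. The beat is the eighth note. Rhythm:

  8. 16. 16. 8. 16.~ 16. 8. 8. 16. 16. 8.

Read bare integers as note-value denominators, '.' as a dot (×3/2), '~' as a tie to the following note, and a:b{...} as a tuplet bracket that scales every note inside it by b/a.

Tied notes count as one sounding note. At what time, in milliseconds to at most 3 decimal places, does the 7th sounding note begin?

note 7 onset = 15/2b = 2307.692ms

1. 0.0ms @ 0 + 461.538ms (3/2)
2. 461.538ms @ 3/2 + 230.769ms (3/4)
3. 692.308ms @ 9/4 + 230.769ms (3/4)
4. 923.077ms @ 3 + 461.538ms (3/2)
5. 1384.615ms @ 9/2 + 461.538ms (3/2)
6. 1846.154ms @ 6 + 461.538ms (3/2)
7. 2307.692ms @ 15/2 + 461.538ms (3/2)
8. 2769.231ms @ 9 + 230.769ms (3/4)
9. 3000.0ms @ 39/4 + 230.769ms (3/4)
10. 3230.769ms @ 21/2 + 461.538ms (3/2)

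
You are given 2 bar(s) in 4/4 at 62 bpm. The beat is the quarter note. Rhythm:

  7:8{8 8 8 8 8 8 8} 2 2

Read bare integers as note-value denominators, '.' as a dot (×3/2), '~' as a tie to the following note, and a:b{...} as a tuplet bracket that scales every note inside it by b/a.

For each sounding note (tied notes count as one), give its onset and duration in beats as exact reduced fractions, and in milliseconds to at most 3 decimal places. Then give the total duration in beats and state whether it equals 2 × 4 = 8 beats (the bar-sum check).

1) 0.0ms=0b +552.995ms=4/7b
2) 552.995ms=4/7b +552.995ms=4/7b
3) 1105.991ms=8/7b +552.995ms=4/7b
4) 1658.986ms=12/7b +552.995ms=4/7b
5) 2211.982ms=16/7b +552.995ms=4/7b
6) 2764.977ms=20/7b +552.995ms=4/7b
7) 3317.972ms=24/7b +552.995ms=4/7b
8) 3870.968ms=4b +1935.484ms=2b
9) 5806.452ms=6b +1935.484ms=2b
Σ=8b of 8 (62bpm 4/4) — PASS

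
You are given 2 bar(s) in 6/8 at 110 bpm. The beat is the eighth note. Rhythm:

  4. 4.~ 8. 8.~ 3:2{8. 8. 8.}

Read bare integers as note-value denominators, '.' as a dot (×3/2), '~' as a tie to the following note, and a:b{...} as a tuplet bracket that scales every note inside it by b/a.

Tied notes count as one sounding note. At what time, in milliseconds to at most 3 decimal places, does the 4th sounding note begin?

1. 0.0ms @ 0 + 1636.364ms (3)
2. 1636.364ms @ 3 + 2454.545ms (9/2)
3. 4090.909ms @ 15/2 + 1363.636ms (5/2)
4. 5454.545ms @ 10 + 545.455ms (1)
5. 6000.0ms @ 11 + 545.455ms (1)

note 4 onset = 10b = 5454.545ms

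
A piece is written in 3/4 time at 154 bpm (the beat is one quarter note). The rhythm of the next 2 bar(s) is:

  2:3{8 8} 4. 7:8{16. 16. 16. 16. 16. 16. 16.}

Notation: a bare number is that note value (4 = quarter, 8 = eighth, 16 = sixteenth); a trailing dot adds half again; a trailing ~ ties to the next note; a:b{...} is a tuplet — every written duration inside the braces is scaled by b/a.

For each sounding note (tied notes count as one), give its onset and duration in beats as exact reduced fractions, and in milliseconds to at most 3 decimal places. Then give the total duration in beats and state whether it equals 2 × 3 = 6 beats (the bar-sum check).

1) 0.0ms=0b +292.208ms=3/4b
2) 292.208ms=3/4b +292.208ms=3/4b
3) 584.416ms=3/2b +584.416ms=3/2b
4) 1168.831ms=3b +166.976ms=3/7b
5) 1335.807ms=24/7b +166.976ms=3/7b
6) 1502.783ms=27/7b +166.976ms=3/7b
7) 1669.759ms=30/7b +166.976ms=3/7b
8) 1836.735ms=33/7b +166.976ms=3/7b
9) 2003.711ms=36/7b +166.976ms=3/7b
10) 2170.686ms=39/7b +166.976ms=3/7b
Σ=6b of 6 (154bpm 3/4) — PASS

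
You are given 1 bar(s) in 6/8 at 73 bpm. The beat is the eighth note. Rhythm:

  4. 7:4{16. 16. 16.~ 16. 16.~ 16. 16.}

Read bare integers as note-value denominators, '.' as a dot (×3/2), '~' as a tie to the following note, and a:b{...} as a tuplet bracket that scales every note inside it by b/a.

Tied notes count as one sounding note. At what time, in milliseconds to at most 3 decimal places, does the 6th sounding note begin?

1. 0.0ms @ 0 + 2465.753ms (3)
2. 2465.753ms @ 3 + 352.25ms (3/7)
3. 2818.004ms @ 24/7 + 352.25ms (3/7)
4. 3170.254ms @ 27/7 + 704.501ms (6/7)
5. 3874.755ms @ 33/7 + 704.501ms (6/7)
6. 4579.256ms @ 39/7 + 352.25ms (3/7)

note 6 onset = 39/7b = 4579.256ms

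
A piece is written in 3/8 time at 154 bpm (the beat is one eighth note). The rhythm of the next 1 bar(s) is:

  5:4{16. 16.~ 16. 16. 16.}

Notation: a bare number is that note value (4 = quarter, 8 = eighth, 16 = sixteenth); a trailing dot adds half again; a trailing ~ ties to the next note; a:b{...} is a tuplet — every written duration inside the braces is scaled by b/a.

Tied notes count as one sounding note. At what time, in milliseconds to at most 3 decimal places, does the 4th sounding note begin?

1. 0.0ms @ 0 + 233.766ms (3/5)
2. 233.766ms @ 3/5 + 467.532ms (6/5)
3. 701.299ms @ 9/5 + 233.766ms (3/5)
4. 935.065ms @ 12/5 + 233.766ms (3/5)

note 4 onset = 12/5b = 935.065ms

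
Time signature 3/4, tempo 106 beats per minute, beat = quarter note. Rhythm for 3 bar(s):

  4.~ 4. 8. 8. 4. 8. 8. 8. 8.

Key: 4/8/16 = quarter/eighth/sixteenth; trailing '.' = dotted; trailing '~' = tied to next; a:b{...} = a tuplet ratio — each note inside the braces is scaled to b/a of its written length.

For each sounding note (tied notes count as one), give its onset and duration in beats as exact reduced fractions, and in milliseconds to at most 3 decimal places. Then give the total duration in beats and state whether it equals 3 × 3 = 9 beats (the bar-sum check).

1) 0.0ms=0b +1698.113ms=3b
2) 1698.113ms=3b +424.528ms=3/4b
3) 2122.642ms=15/4b +424.528ms=3/4b
4) 2547.17ms=9/2b +849.057ms=3/2b
5) 3396.226ms=6b +424.528ms=3/4b
6) 3820.755ms=27/4b +424.528ms=3/4b
7) 4245.283ms=15/2b +424.528ms=3/4b
8) 4669.811ms=33/4b +424.528ms=3/4b
Σ=9b of 9 (106bpm 3/4) — PASS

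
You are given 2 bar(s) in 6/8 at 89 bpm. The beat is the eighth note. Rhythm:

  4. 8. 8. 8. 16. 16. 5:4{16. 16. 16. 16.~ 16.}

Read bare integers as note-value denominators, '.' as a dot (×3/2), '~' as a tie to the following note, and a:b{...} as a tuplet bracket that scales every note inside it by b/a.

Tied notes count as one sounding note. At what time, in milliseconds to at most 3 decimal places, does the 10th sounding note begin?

note 10 onset = 54/5b = 7280.899ms

1. 0.0ms @ 0 + 2022.472ms (3)
2. 2022.472ms @ 3 + 1011.236ms (3/2)
3. 3033.708ms @ 9/2 + 1011.236ms (3/2)
4. 4044.944ms @ 6 + 1011.236ms (3/2)
5. 5056.18ms @ 15/2 + 505.618ms (3/4)
6. 5561.798ms @ 33/4 + 505.618ms (3/4)
7. 6067.416ms @ 9 + 404.494ms (3/5)
8. 6471.91ms @ 48/5 + 404.494ms (3/5)
9. 6876.404ms @ 51/5 + 404.494ms (3/5)
10. 7280.899ms @ 54/5 + 808.989ms (6/5)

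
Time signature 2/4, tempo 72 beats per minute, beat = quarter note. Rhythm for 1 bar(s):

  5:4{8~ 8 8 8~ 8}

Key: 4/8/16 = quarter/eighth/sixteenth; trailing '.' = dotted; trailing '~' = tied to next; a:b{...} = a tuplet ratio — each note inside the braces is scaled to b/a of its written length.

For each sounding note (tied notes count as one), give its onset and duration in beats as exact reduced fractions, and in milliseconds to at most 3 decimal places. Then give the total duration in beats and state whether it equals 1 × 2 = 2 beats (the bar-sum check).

1) 0.0ms=0b +666.667ms=4/5b
2) 666.667ms=4/5b +333.333ms=2/5b
3) 1000.0ms=6/5b +666.667ms=4/5b
Σ=2b of 2 (72bpm 2/4) — PASS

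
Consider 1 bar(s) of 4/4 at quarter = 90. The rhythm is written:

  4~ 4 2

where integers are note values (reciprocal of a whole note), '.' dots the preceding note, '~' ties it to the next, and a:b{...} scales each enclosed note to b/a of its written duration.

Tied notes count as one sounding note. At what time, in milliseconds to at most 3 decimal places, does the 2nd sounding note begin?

1. 0.0ms @ 0 + 1333.333ms (2)
2. 1333.333ms @ 2 + 1333.333ms (2)

note 2 onset = 2b = 1333.333ms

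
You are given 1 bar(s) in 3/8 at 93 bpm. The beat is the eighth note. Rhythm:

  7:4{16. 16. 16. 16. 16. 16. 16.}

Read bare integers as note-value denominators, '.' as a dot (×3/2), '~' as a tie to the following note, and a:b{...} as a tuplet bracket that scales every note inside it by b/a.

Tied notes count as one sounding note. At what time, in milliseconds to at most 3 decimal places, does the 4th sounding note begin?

1. 0.0ms @ 0 + 276.498ms (3/7)
2. 276.498ms @ 3/7 + 276.498ms (3/7)
3. 552.995ms @ 6/7 + 276.498ms (3/7)
4. 829.493ms @ 9/7 + 276.498ms (3/7)
5. 1105.991ms @ 12/7 + 276.498ms (3/7)
6. 1382.488ms @ 15/7 + 276.498ms (3/7)
7. 1658.986ms @ 18/7 + 276.498ms (3/7)

note 4 onset = 9/7b = 829.493ms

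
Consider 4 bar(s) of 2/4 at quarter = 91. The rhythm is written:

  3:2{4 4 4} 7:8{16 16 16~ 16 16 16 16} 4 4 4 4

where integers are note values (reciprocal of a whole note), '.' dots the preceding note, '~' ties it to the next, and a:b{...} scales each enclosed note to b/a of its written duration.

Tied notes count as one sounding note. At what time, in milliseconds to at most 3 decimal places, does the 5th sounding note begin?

note 5 onset = 16/7b = 1507.064ms

1. 0.0ms @ 0 + 439.56ms (2/3)
2. 439.56ms @ 2/3 + 439.56ms (2/3)
3. 879.121ms @ 4/3 + 439.56ms (2/3)
4. 1318.681ms @ 2 + 188.383ms (2/7)
5. 1507.064ms @ 16/7 + 188.383ms (2/7)
6. 1695.447ms @ 18/7 + 376.766ms (4/7)
7. 2072.214ms @ 22/7 + 188.383ms (2/7)
8. 2260.597ms @ 24/7 + 188.383ms (2/7)
9. 2448.98ms @ 26/7 + 188.383ms (2/7)
10. 2637.363ms @ 4 + 659.341ms (1)
11. 3296.703ms @ 5 + 659.341ms (1)
12. 3956.044ms @ 6 + 659.341ms (1)
13. 4615.385ms @ 7 + 659.341ms (1)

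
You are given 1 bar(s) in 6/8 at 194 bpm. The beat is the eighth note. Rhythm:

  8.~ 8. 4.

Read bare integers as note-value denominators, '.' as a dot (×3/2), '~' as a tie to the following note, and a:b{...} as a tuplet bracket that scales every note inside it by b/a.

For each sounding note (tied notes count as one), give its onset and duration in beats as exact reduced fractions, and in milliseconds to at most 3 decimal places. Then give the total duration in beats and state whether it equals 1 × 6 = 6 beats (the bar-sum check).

1) 0.0ms=0b +927.835ms=3b
2) 927.835ms=3b +927.835ms=3b
Σ=6b of 6 (194bpm 6/8) — PASS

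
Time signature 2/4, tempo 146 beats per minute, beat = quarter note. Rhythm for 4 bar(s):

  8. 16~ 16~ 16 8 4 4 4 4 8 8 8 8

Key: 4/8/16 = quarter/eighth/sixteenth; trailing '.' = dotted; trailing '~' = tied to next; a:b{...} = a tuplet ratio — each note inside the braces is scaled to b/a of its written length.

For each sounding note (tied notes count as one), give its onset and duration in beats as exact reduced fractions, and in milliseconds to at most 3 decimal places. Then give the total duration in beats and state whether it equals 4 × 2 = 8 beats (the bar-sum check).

1) 0.0ms=0b +308.219ms=3/4b
2) 308.219ms=3/4b +308.219ms=3/4b
3) 616.438ms=3/2b +205.479ms=1/2b
4) 821.918ms=2b +410.959ms=1b
5) 1232.877ms=3b +410.959ms=1b
6) 1643.836ms=4b +410.959ms=1b
7) 2054.795ms=5b +410.959ms=1b
8) 2465.753ms=6b +205.479ms=1/2b
9) 2671.233ms=13/2b +205.479ms=1/2b
10) 2876.712ms=7b +205.479ms=1/2b
11) 3082.192ms=15/2b +205.479ms=1/2b
Σ=8b of 8 (146bpm 2/4) — PASS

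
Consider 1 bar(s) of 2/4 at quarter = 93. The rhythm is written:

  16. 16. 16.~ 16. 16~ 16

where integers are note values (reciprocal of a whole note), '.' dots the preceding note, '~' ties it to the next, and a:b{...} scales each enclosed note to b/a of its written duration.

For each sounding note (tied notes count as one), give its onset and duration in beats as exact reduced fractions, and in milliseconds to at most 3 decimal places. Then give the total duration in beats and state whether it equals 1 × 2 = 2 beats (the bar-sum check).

1) 0.0ms=0b +241.935ms=3/8b
2) 241.935ms=3/8b +241.935ms=3/8b
3) 483.871ms=3/4b +483.871ms=3/4b
4) 967.742ms=3/2b +322.581ms=1/2b
Σ=2b of 2 (93bpm 2/4) — PASS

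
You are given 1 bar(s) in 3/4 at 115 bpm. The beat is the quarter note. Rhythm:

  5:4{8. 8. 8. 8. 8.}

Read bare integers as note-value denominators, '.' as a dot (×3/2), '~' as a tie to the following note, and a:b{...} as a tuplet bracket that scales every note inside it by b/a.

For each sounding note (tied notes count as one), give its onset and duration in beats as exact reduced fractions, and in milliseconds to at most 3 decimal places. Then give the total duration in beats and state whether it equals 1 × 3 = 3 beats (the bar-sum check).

1) 0.0ms=0b +313.043ms=3/5b
2) 313.043ms=3/5b +313.043ms=3/5b
3) 626.087ms=6/5b +313.043ms=3/5b
4) 939.13ms=9/5b +313.043ms=3/5b
5) 1252.174ms=12/5b +313.043ms=3/5b
Σ=3b of 3 (115bpm 3/4) — PASS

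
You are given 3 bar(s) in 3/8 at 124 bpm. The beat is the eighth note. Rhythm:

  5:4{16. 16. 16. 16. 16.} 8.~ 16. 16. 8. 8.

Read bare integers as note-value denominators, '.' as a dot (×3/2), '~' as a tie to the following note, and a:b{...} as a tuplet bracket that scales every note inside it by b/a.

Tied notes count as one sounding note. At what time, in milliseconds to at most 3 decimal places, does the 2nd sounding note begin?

1. 0.0ms @ 0 + 290.323ms (3/5)
2. 290.323ms @ 3/5 + 290.323ms (3/5)
3. 580.645ms @ 6/5 + 290.323ms (3/5)
4. 870.968ms @ 9/5 + 290.323ms (3/5)
5. 1161.29ms @ 12/5 + 290.323ms (3/5)
6. 1451.613ms @ 3 + 1088.71ms (9/4)
7. 2540.323ms @ 21/4 + 362.903ms (3/4)
8. 2903.226ms @ 6 + 725.806ms (3/2)
9. 3629.032ms @ 15/2 + 725.806ms (3/2)

note 2 onset = 3/5b = 290.323ms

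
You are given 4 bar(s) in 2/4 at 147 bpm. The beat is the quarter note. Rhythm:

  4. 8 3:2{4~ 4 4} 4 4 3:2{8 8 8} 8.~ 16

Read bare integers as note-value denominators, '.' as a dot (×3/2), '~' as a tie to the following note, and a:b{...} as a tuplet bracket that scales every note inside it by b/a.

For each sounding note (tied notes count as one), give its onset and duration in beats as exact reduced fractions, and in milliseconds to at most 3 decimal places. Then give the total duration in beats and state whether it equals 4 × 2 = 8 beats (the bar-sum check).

1) 0.0ms=0b +612.245ms=3/2b
2) 612.245ms=3/2b +204.082ms=1/2b
3) 816.327ms=2b +544.218ms=4/3b
4) 1360.544ms=10/3b +272.109ms=2/3b
5) 1632.653ms=4b +408.163ms=1b
6) 2040.816ms=5b +408.163ms=1b
7) 2448.98ms=6b +136.054ms=1/3b
8) 2585.034ms=19/3b +136.054ms=1/3b
9) 2721.088ms=20/3b +136.054ms=1/3b
10) 2857.143ms=7b +408.163ms=1b
Σ=8b of 8 (147bpm 2/4) — PASS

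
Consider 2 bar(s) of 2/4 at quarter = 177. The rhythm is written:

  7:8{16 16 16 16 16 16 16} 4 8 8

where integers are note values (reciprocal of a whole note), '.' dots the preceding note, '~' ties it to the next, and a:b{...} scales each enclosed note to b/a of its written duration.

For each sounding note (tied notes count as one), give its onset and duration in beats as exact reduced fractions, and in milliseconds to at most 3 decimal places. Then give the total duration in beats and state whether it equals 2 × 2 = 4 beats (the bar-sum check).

1) 0.0ms=0b +96.852ms=2/7b
2) 96.852ms=2/7b +96.852ms=2/7b
3) 193.705ms=4/7b +96.852ms=2/7b
4) 290.557ms=6/7b +96.852ms=2/7b
5) 387.409ms=8/7b +96.852ms=2/7b
6) 484.262ms=10/7b +96.852ms=2/7b
7) 581.114ms=12/7b +96.852ms=2/7b
8) 677.966ms=2b +338.983ms=1b
9) 1016.949ms=3b +169.492ms=1/2b
10) 1186.441ms=7/2b +169.492ms=1/2b
Σ=4b of 4 (177bpm 2/4) — PASS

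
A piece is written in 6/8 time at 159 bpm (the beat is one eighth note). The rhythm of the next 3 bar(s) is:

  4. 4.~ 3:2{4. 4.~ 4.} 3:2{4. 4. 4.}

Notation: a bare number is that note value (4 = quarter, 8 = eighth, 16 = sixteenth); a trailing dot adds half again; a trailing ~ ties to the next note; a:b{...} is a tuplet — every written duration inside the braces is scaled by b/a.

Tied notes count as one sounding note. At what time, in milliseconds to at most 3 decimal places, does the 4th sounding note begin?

note 4 onset = 12b = 4528.302ms

1. 0.0ms @ 0 + 1132.075ms (3)
2. 1132.075ms @ 3 + 1886.792ms (5)
3. 3018.868ms @ 8 + 1509.434ms (4)
4. 4528.302ms @ 12 + 754.717ms (2)
5. 5283.019ms @ 14 + 754.717ms (2)
6. 6037.736ms @ 16 + 754.717ms (2)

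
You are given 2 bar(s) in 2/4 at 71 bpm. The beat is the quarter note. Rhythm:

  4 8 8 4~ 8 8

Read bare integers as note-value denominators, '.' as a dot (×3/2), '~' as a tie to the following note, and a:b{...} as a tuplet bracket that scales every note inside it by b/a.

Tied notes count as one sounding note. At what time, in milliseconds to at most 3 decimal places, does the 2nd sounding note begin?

1. 0.0ms @ 0 + 845.07ms (1)
2. 845.07ms @ 1 + 422.535ms (1/2)
3. 1267.606ms @ 3/2 + 422.535ms (1/2)
4. 1690.141ms @ 2 + 1267.606ms (3/2)
5. 2957.746ms @ 7/2 + 422.535ms (1/2)

note 2 onset = 1b = 845.07ms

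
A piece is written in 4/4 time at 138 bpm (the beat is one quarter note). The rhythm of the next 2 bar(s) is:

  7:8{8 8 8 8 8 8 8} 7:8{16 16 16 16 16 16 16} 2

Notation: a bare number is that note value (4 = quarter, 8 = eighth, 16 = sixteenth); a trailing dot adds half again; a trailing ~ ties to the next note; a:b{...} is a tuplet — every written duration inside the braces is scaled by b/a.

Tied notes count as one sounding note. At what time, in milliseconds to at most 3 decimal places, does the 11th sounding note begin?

note 11 onset = 34/7b = 2111.801ms

1. 0.0ms @ 0 + 248.447ms (4/7)
2. 248.447ms @ 4/7 + 248.447ms (4/7)
3. 496.894ms @ 8/7 + 248.447ms (4/7)
4. 745.342ms @ 12/7 + 248.447ms (4/7)
5. 993.789ms @ 16/7 + 248.447ms (4/7)
6. 1242.236ms @ 20/7 + 248.447ms (4/7)
7. 1490.683ms @ 24/7 + 248.447ms (4/7)
8. 1739.13ms @ 4 + 124.224ms (2/7)
9. 1863.354ms @ 30/7 + 124.224ms (2/7)
10. 1987.578ms @ 32/7 + 124.224ms (2/7)
11. 2111.801ms @ 34/7 + 124.224ms (2/7)
12. 2236.025ms @ 36/7 + 124.224ms (2/7)
13. 2360.248ms @ 38/7 + 124.224ms (2/7)
14. 2484.472ms @ 40/7 + 124.224ms (2/7)
15. 2608.696ms @ 6 + 869.565ms (2)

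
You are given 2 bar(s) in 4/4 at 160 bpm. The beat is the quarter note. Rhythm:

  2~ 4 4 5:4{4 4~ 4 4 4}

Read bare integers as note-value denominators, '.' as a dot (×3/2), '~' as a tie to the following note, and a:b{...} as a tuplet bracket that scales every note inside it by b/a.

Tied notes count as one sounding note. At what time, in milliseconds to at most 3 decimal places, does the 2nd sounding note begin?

note 2 onset = 3b = 1125.0ms

1. 0.0ms @ 0 + 1125.0ms (3)
2. 1125.0ms @ 3 + 375.0ms (1)
3. 1500.0ms @ 4 + 300.0ms (4/5)
4. 1800.0ms @ 24/5 + 600.0ms (8/5)
5. 2400.0ms @ 32/5 + 300.0ms (4/5)
6. 2700.0ms @ 36/5 + 300.0ms (4/5)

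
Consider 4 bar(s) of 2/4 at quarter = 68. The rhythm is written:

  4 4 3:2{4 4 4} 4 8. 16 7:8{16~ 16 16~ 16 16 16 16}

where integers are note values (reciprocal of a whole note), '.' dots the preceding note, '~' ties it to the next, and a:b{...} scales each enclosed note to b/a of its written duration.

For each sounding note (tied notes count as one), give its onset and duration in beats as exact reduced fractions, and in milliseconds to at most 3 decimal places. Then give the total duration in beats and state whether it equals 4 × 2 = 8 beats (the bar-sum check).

1) 0.0ms=0b +882.353ms=1b
2) 882.353ms=1b +882.353ms=1b
3) 1764.706ms=2b +588.235ms=2/3b
4) 2352.941ms=8/3b +588.235ms=2/3b
5) 2941.176ms=10/3b +588.235ms=2/3b
6) 3529.412ms=4b +882.353ms=1b
7) 4411.765ms=5b +661.765ms=3/4b
8) 5073.529ms=23/4b +220.588ms=1/4b
9) 5294.118ms=6b +504.202ms=4/7b
10) 5798.319ms=46/7b +504.202ms=4/7b
11) 6302.521ms=50/7b +252.101ms=2/7b
12) 6554.622ms=52/7b +252.101ms=2/7b
13) 6806.723ms=54/7b +252.101ms=2/7b
Σ=8b of 8 (68bpm 2/4) — PASS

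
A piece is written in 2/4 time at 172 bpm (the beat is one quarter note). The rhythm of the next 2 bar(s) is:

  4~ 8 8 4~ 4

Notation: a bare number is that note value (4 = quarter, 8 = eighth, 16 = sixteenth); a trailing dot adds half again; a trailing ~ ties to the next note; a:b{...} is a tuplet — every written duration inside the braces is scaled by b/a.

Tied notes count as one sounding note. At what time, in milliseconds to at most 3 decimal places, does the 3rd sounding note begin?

1. 0.0ms @ 0 + 523.256ms (3/2)
2. 523.256ms @ 3/2 + 174.419ms (1/2)
3. 697.674ms @ 2 + 697.674ms (2)

note 3 onset = 2b = 697.674ms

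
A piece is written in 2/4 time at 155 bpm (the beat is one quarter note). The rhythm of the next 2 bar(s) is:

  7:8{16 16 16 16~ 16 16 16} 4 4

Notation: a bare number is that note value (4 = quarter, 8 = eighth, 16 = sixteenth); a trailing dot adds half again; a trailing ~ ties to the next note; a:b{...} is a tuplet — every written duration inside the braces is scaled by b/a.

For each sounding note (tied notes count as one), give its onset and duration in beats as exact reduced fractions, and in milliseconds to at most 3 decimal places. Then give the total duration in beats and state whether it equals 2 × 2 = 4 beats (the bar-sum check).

1) 0.0ms=0b +110.599ms=2/7b
2) 110.599ms=2/7b +110.599ms=2/7b
3) 221.198ms=4/7b +110.599ms=2/7b
4) 331.797ms=6/7b +221.198ms=4/7b
5) 552.995ms=10/7b +110.599ms=2/7b
6) 663.594ms=12/7b +110.599ms=2/7b
7) 774.194ms=2b +387.097ms=1b
8) 1161.29ms=3b +387.097ms=1b
Σ=4b of 4 (155bpm 2/4) — PASS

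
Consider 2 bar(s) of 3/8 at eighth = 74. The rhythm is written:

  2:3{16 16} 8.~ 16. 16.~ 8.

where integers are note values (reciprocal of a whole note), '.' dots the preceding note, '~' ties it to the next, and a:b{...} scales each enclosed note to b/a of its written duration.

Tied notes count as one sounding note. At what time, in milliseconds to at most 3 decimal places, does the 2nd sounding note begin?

note 2 onset = 3/4b = 608.108ms

1. 0.0ms @ 0 + 608.108ms (3/4)
2. 608.108ms @ 3/4 + 608.108ms (3/4)
3. 1216.216ms @ 3/2 + 1824.324ms (9/4)
4. 3040.541ms @ 15/4 + 1824.324ms (9/4)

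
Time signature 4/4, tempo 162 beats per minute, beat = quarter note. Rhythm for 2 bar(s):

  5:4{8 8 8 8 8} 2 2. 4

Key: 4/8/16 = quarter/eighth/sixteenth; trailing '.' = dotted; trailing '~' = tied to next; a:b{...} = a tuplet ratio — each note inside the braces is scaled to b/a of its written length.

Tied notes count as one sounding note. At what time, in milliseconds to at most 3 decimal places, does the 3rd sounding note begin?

1. 0.0ms @ 0 + 148.148ms (2/5)
2. 148.148ms @ 2/5 + 148.148ms (2/5)
3. 296.296ms @ 4/5 + 148.148ms (2/5)
4. 444.444ms @ 6/5 + 148.148ms (2/5)
5. 592.593ms @ 8/5 + 148.148ms (2/5)
6. 740.741ms @ 2 + 740.741ms (2)
7. 1481.481ms @ 4 + 1111.111ms (3)
8. 2592.593ms @ 7 + 370.37ms (1)

note 3 onset = 4/5b = 296.296ms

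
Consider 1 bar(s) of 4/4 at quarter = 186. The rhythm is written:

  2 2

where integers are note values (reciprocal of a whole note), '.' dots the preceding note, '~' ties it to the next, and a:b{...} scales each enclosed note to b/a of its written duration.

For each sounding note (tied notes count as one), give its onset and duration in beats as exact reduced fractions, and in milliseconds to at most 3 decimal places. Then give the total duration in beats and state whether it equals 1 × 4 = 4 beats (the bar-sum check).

1) 0.0ms=0b +645.161ms=2b
2) 645.161ms=2b +645.161ms=2b
Σ=4b of 4 (186bpm 4/4) — PASS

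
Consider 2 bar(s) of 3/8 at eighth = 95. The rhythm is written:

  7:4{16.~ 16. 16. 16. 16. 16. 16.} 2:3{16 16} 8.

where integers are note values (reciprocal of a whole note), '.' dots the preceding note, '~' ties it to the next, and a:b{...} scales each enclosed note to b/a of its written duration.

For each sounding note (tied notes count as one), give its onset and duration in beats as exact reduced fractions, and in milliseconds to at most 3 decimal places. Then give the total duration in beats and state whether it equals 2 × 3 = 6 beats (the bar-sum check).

1) 0.0ms=0b +541.353ms=6/7b
2) 541.353ms=6/7b +270.677ms=3/7b
3) 812.03ms=9/7b +270.677ms=3/7b
4) 1082.707ms=12/7b +270.677ms=3/7b
5) 1353.383ms=15/7b +270.677ms=3/7b
6) 1624.06ms=18/7b +270.677ms=3/7b
7) 1894.737ms=3b +473.684ms=3/4b
8) 2368.421ms=15/4b +473.684ms=3/4b
9) 2842.105ms=9/2b +947.368ms=3/2b
Σ=6b of 6 (95bpm 3/8) — PASS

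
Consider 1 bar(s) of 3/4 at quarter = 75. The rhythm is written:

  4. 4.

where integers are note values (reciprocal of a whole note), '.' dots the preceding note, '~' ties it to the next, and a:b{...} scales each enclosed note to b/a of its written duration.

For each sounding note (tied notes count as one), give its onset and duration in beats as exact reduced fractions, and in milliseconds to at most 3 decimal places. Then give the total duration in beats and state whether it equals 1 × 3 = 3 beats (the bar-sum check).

1) 0.0ms=0b +1200.0ms=3/2b
2) 1200.0ms=3/2b +1200.0ms=3/2b
Σ=3b of 3 (75bpm 3/4) — PASS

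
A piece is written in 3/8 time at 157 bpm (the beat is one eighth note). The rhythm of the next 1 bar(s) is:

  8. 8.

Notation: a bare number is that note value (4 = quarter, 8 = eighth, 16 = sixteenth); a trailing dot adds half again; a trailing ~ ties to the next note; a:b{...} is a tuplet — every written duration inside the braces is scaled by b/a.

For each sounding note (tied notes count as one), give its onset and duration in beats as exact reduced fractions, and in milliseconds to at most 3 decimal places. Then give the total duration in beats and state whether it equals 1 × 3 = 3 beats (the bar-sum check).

1) 0.0ms=0b +573.248ms=3/2b
2) 573.248ms=3/2b +573.248ms=3/2b
Σ=3b of 3 (157bpm 3/8) — PASS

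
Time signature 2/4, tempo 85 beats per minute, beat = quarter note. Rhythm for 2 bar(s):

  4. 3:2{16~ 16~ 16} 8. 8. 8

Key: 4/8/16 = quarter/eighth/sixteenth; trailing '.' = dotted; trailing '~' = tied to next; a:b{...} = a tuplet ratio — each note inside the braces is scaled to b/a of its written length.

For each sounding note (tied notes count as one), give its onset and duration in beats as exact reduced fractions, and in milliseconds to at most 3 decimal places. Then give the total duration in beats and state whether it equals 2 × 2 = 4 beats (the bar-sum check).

1) 0.0ms=0b +1058.824ms=3/2b
2) 1058.824ms=3/2b +352.941ms=1/2b
3) 1411.765ms=2b +529.412ms=3/4b
4) 1941.176ms=11/4b +529.412ms=3/4b
5) 2470.588ms=7/2b +352.941ms=1/2b
Σ=4b of 4 (85bpm 2/4) — PASS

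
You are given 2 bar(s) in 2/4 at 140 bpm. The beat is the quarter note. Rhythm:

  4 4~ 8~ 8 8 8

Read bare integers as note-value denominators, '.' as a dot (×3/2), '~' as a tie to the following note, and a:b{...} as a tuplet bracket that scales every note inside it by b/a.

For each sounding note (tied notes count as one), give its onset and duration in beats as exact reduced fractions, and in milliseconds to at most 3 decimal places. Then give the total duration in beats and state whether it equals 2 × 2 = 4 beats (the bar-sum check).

1) 0.0ms=0b +428.571ms=1b
2) 428.571ms=1b +857.143ms=2b
3) 1285.714ms=3b +214.286ms=1/2b
4) 1500.0ms=7/2b +214.286ms=1/2b
Σ=4b of 4 (140bpm 2/4) — PASS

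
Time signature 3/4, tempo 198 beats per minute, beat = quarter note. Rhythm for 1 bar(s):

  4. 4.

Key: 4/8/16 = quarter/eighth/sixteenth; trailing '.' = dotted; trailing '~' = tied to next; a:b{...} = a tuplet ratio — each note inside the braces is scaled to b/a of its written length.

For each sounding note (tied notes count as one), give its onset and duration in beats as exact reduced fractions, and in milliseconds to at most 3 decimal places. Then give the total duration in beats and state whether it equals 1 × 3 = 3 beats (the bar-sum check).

1) 0.0ms=0b +454.545ms=3/2b
2) 454.545ms=3/2b +454.545ms=3/2b
Σ=3b of 3 (198bpm 3/4) — PASS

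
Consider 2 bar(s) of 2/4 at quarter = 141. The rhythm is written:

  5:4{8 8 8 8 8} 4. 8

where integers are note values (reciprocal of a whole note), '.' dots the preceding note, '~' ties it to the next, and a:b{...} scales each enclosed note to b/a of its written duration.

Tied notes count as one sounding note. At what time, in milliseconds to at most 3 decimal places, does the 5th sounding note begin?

note 5 onset = 8/5b = 680.851ms

1. 0.0ms @ 0 + 170.213ms (2/5)
2. 170.213ms @ 2/5 + 170.213ms (2/5)
3. 340.426ms @ 4/5 + 170.213ms (2/5)
4. 510.638ms @ 6/5 + 170.213ms (2/5)
5. 680.851ms @ 8/5 + 170.213ms (2/5)
6. 851.064ms @ 2 + 638.298ms (3/2)
7. 1489.362ms @ 7/2 + 212.766ms (1/2)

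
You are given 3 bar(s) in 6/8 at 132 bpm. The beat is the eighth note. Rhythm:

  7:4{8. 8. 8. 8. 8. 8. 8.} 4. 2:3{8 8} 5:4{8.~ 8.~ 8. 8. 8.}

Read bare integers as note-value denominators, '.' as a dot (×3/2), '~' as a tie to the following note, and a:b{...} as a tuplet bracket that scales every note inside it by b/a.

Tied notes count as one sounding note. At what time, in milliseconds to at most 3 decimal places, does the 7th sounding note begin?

note 7 onset = 36/7b = 2337.662ms

1. 0.0ms @ 0 + 389.61ms (6/7)
2. 389.61ms @ 6/7 + 389.61ms (6/7)
3. 779.221ms @ 12/7 + 389.61ms (6/7)
4. 1168.831ms @ 18/7 + 389.61ms (6/7)
5. 1558.442ms @ 24/7 + 389.61ms (6/7)
6. 1948.052ms @ 30/7 + 389.61ms (6/7)
7. 2337.662ms @ 36/7 + 389.61ms (6/7)
8. 2727.273ms @ 6 + 1363.636ms (3)
9. 4090.909ms @ 9 + 681.818ms (3/2)
10. 4772.727ms @ 21/2 + 681.818ms (3/2)
11. 5454.545ms @ 12 + 1636.364ms (18/5)
12. 7090.909ms @ 78/5 + 545.455ms (6/5)
13. 7636.364ms @ 84/5 + 545.455ms (6/5)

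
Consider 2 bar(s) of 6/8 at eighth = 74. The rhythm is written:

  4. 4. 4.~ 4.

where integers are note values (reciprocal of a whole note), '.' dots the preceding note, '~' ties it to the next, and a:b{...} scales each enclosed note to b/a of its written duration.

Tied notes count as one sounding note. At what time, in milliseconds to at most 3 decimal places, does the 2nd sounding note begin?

note 2 onset = 3b = 2432.432ms

1. 0.0ms @ 0 + 2432.432ms (3)
2. 2432.432ms @ 3 + 2432.432ms (3)
3. 4864.865ms @ 6 + 4864.865ms (6)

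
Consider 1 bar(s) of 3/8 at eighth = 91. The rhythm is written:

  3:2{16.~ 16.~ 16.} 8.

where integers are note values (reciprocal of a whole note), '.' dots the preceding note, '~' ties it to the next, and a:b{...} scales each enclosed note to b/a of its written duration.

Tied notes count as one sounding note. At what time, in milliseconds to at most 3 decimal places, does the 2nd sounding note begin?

note 2 onset = 3/2b = 989.011ms

1. 0.0ms @ 0 + 989.011ms (3/2)
2. 989.011ms @ 3/2 + 989.011ms (3/2)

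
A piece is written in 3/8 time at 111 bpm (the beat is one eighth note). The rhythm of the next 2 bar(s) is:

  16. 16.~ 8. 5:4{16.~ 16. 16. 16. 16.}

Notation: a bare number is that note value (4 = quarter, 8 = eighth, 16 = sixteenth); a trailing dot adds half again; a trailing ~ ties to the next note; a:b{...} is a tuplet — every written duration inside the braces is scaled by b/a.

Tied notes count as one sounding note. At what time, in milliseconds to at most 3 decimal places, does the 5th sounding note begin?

note 5 onset = 24/5b = 2594.595ms

1. 0.0ms @ 0 + 405.405ms (3/4)
2. 405.405ms @ 3/4 + 1216.216ms (9/4)
3. 1621.622ms @ 3 + 648.649ms (6/5)
4. 2270.27ms @ 21/5 + 324.324ms (3/5)
5. 2594.595ms @ 24/5 + 324.324ms (3/5)
6. 2918.919ms @ 27/5 + 324.324ms (3/5)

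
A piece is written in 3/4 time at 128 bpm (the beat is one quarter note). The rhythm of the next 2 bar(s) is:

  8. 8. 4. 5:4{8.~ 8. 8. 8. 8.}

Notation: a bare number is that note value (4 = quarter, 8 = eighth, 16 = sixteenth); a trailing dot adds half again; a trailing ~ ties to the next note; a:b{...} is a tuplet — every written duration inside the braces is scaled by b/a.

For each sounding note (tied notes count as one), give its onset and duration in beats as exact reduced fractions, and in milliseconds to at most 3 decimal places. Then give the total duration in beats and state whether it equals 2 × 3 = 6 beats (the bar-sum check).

1) 0.0ms=0b +351.562ms=3/4b
2) 351.562ms=3/4b +351.562ms=3/4b
3) 703.125ms=3/2b +703.125ms=3/2b
4) 1406.25ms=3b +562.5ms=6/5b
5) 1968.75ms=21/5b +281.25ms=3/5b
6) 2250.0ms=24/5b +281.25ms=3/5b
7) 2531.25ms=27/5b +281.25ms=3/5b
Σ=6b of 6 (128bpm 3/4) — PASS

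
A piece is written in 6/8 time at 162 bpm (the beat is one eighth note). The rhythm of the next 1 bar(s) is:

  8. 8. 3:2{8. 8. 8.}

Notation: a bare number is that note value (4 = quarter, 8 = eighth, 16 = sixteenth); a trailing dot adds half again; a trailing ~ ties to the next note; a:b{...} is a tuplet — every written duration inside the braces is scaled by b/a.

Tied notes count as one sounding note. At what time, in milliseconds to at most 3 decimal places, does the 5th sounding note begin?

1. 0.0ms @ 0 + 555.556ms (3/2)
2. 555.556ms @ 3/2 + 555.556ms (3/2)
3. 1111.111ms @ 3 + 370.37ms (1)
4. 1481.481ms @ 4 + 370.37ms (1)
5. 1851.852ms @ 5 + 370.37ms (1)

note 5 onset = 5b = 1851.852ms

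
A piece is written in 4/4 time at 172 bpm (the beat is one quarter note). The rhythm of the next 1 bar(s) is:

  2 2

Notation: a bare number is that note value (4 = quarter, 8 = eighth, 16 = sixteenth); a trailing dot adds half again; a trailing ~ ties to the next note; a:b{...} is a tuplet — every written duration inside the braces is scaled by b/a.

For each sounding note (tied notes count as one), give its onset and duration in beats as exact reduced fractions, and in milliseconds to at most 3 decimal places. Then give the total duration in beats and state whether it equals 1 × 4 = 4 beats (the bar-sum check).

1) 0.0ms=0b +697.674ms=2b
2) 697.674ms=2b +697.674ms=2b
Σ=4b of 4 (172bpm 4/4) — PASS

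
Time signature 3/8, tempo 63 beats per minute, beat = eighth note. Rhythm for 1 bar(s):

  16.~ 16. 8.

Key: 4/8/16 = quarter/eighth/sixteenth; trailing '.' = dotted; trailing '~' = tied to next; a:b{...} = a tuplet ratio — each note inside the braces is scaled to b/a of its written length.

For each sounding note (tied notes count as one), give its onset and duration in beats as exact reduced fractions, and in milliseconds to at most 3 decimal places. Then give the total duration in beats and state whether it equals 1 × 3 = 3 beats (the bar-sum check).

1) 0.0ms=0b +1428.571ms=3/2b
2) 1428.571ms=3/2b +1428.571ms=3/2b
Σ=3b of 3 (63bpm 3/8) — PASS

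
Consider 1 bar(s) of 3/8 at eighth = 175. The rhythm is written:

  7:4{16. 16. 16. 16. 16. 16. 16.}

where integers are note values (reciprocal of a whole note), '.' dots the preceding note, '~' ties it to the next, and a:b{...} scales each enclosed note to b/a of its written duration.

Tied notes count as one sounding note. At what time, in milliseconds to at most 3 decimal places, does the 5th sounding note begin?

1. 0.0ms @ 0 + 146.939ms (3/7)
2. 146.939ms @ 3/7 + 146.939ms (3/7)
3. 293.878ms @ 6/7 + 146.939ms (3/7)
4. 440.816ms @ 9/7 + 146.939ms (3/7)
5. 587.755ms @ 12/7 + 146.939ms (3/7)
6. 734.694ms @ 15/7 + 146.939ms (3/7)
7. 881.633ms @ 18/7 + 146.939ms (3/7)

note 5 onset = 12/7b = 587.755ms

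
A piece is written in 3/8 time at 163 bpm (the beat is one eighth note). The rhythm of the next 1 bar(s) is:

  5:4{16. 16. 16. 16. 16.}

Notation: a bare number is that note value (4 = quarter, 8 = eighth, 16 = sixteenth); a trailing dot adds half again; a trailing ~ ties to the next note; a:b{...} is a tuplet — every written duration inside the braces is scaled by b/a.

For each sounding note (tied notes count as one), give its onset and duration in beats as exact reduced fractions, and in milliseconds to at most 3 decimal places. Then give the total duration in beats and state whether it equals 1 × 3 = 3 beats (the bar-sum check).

1) 0.0ms=0b +220.859ms=3/5b
2) 220.859ms=3/5b +220.859ms=3/5b
3) 441.718ms=6/5b +220.859ms=3/5b
4) 662.577ms=9/5b +220.859ms=3/5b
5) 883.436ms=12/5b +220.859ms=3/5b
Σ=3b of 3 (163bpm 3/8) — PASS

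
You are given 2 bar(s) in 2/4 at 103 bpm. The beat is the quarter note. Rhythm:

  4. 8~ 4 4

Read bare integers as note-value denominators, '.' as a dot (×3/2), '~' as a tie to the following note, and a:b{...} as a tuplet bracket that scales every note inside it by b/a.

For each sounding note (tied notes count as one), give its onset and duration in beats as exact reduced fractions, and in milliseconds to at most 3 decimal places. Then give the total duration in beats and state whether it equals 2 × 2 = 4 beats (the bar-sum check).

1) 0.0ms=0b +873.786ms=3/2b
2) 873.786ms=3/2b +873.786ms=3/2b
3) 1747.573ms=3b +582.524ms=1b
Σ=4b of 4 (103bpm 2/4) — PASS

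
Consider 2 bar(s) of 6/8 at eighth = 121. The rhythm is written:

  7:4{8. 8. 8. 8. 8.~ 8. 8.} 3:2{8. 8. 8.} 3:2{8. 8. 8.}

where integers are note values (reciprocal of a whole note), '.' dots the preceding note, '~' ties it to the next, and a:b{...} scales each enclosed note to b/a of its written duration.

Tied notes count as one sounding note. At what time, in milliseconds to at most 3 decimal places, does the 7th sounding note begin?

note 7 onset = 6b = 2975.207ms

1. 0.0ms @ 0 + 425.03ms (6/7)
2. 425.03ms @ 6/7 + 425.03ms (6/7)
3. 850.059ms @ 12/7 + 425.03ms (6/7)
4. 1275.089ms @ 18/7 + 425.03ms (6/7)
5. 1700.118ms @ 24/7 + 850.059ms (12/7)
6. 2550.177ms @ 36/7 + 425.03ms (6/7)
7. 2975.207ms @ 6 + 495.868ms (1)
8. 3471.074ms @ 7 + 495.868ms (1)
9. 3966.942ms @ 8 + 495.868ms (1)
10. 4462.81ms @ 9 + 495.868ms (1)
11. 4958.678ms @ 10 + 495.868ms (1)
12. 5454.545ms @ 11 + 495.868ms (1)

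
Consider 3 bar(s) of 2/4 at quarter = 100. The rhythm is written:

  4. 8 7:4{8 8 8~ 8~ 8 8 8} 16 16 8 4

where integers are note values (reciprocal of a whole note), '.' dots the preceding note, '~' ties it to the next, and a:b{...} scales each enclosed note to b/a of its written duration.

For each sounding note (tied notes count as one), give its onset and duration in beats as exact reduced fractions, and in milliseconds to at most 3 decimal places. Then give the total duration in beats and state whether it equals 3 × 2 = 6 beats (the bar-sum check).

1) 0.0ms=0b +900.0ms=3/2b
2) 900.0ms=3/2b +300.0ms=1/2b
3) 1200.0ms=2b +171.429ms=2/7b
4) 1371.429ms=16/7b +171.429ms=2/7b
5) 1542.857ms=18/7b +514.286ms=6/7b
6) 2057.143ms=24/7b +171.429ms=2/7b
7) 2228.571ms=26/7b +171.429ms=2/7b
8) 2400.0ms=4b +150.0ms=1/4b
9) 2550.0ms=17/4b +150.0ms=1/4b
10) 2700.0ms=9/2b +300.0ms=1/2b
11) 3000.0ms=5b +600.0ms=1b
Σ=6b of 6 (100bpm 2/4) — PASS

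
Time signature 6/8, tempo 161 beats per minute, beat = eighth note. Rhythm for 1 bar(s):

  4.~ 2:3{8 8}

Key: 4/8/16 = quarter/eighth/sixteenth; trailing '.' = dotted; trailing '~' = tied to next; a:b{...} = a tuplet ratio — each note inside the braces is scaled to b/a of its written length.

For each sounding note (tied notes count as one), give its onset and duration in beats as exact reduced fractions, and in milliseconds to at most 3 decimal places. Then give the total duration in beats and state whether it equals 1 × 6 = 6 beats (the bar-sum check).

1) 0.0ms=0b +1677.019ms=9/2b
2) 1677.019ms=9/2b +559.006ms=3/2b
Σ=6b of 6 (161bpm 6/8) — PASS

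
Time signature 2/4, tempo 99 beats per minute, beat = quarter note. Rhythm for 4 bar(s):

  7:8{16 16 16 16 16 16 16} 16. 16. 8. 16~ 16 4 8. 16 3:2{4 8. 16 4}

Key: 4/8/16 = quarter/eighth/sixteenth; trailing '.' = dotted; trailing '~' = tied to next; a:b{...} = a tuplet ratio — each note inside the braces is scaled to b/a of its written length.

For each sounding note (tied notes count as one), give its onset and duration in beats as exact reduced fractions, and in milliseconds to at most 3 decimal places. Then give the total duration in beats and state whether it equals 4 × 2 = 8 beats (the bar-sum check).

1) 0.0ms=0b +173.16ms=2/7b
2) 173.16ms=2/7b +173.16ms=2/7b
3) 346.32ms=4/7b +173.16ms=2/7b
4) 519.481ms=6/7b +173.16ms=2/7b
5) 692.641ms=8/7b +173.16ms=2/7b
6) 865.801ms=10/7b +173.16ms=2/7b
7) 1038.961ms=12/7b +173.16ms=2/7b
8) 1212.121ms=2b +227.273ms=3/8b
9) 1439.394ms=19/8b +227.273ms=3/8b
10) 1666.667ms=11/4b +454.545ms=3/4b
11) 2121.212ms=7/2b +303.03ms=1/2b
12) 2424.242ms=4b +606.061ms=1b
13) 3030.303ms=5b +454.545ms=3/4b
14) 3484.848ms=23/4b +151.515ms=1/4b
15) 3636.364ms=6b +404.04ms=2/3b
16) 4040.404ms=20/3b +303.03ms=1/2b
17) 4343.434ms=43/6b +101.01ms=1/6b
18) 4444.444ms=22/3b +404.04ms=2/3b
Σ=8b of 8 (99bpm 2/4) — PASS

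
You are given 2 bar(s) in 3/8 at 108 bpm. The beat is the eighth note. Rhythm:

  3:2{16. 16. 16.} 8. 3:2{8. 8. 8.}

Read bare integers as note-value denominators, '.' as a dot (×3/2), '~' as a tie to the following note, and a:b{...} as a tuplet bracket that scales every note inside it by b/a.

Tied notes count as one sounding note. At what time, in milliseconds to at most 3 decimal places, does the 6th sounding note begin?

note 6 onset = 4b = 2222.222ms

1. 0.0ms @ 0 + 277.778ms (1/2)
2. 277.778ms @ 1/2 + 277.778ms (1/2)
3. 555.556ms @ 1 + 277.778ms (1/2)
4. 833.333ms @ 3/2 + 833.333ms (3/2)
5. 1666.667ms @ 3 + 555.556ms (1)
6. 2222.222ms @ 4 + 555.556ms (1)
7. 2777.778ms @ 5 + 555.556ms (1)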